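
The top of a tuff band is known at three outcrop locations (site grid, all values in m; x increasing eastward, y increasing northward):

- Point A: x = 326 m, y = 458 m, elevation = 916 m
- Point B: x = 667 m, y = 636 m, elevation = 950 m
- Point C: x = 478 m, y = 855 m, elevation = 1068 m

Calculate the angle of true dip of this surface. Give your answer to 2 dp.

24.16°

Two edge vectors: Point A→Point B = (341, 178, 34), Point A→Point C = (152, 397, 152).
Normal n = (Point A→Point B) × (Point A→Point C) = (13558, -46664, 108321).
So ∂z/∂x = −n_x/n_z = −0.12517 and ∂z/∂y = −n_y/n_z = 0.43079.
Gradient magnitude |∇z| = √(a² + b²) = √(0.01567 + 0.18558) = 0.44861.
True dip = arctan(0.44861) = 24.16°, dipping toward SSE (azimuth ≈ 164°).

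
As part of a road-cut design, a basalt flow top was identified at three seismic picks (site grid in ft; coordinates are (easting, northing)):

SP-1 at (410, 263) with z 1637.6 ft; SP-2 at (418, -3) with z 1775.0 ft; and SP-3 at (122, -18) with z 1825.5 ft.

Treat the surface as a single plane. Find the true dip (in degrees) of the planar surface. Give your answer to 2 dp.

Let the plane be z = a·E + b·N + c.
SP-2−SP-1: 8a − 266b = 137.4;  SP-3−SP-1: −288a − 281b = 187.9.
Solving gives a = −0.14421, b = −0.52088.
Gradient magnitude |∇z| = √(a² + b²) = √(0.02080 + 0.27131) = 0.54047.
True dip = arctan(0.54047) = 28.39°, dipping toward NNE (azimuth ≈ 015°).

28.39°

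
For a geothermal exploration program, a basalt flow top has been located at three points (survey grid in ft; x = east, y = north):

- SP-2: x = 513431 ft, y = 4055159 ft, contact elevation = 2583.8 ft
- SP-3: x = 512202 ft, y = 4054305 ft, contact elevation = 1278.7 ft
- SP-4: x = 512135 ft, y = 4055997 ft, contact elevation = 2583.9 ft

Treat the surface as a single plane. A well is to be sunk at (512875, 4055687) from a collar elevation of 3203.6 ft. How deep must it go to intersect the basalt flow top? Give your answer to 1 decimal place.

486.4 ft

Two edge vectors: SP-2→SP-3 = (-1229, -854, -1305.1), SP-2→SP-4 = (-1296, 838, 0.1).
Normal n = (SP-2→SP-3) × (SP-2→SP-4) = (1093588.4, 1691532.5, -2136686).
So ∂z/∂x = −n_x/n_z = 0.511815213 and ∂z/∂y = −n_y/n_z = 0.791661714.
Intercept c from SP-2: 2583.8 − 262781.80 − 3210314.12 = −3470512.12.
At (512875, 4055687): z_contact = 262497.23 + 3210732.12 − 3470512.12 = 2717.23 ft.
Depth below ground = 3203.6 − 2717.23 = 486.4 ft.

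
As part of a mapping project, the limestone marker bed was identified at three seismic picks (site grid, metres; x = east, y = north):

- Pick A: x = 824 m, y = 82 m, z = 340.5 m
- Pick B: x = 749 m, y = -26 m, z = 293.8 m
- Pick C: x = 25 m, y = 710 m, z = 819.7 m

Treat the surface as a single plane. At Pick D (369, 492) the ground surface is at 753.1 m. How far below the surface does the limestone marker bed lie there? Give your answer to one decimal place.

Let the plane be z = a·x + b·y + c.
Pick B−Pick A: −75a − 108b = −46.7;  Pick C−Pick A: −799a + 628b = 479.2.
Solving gives a = −0.16812, b = 0.54916.
Then c = 340.5 − a·824 − b·82 = 434.00.
At (369, 492): z_contact = −62.04 + 270.19 + 434.00 = 642.15 m.
Depth below ground = 753.1 − 642.15 = 111.0 m.

111.0 m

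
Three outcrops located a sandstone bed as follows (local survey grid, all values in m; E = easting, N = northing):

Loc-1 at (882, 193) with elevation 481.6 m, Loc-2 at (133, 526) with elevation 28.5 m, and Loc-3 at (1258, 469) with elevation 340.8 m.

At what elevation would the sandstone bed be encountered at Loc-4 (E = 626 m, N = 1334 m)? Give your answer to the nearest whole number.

-527 m

Two edge vectors: Loc-1→Loc-2 = (-749, 333, -453.1), Loc-1→Loc-3 = (376, 276, -140.8).
Normal n = (Loc-1→Loc-2) × (Loc-1→Loc-3) = (78169.2, -275824.8, -331932).
So ∂z/∂E = −n_x/n_z = 0.23550 and ∂z/∂N = −n_y/n_z = −0.83097.
Intercept c from Loc-1: 481.6 − 207.71 + 160.38 = 434.27.
At (626, 1334): z = 147.4 − 1108.5 + 434.27 = -526.8 m.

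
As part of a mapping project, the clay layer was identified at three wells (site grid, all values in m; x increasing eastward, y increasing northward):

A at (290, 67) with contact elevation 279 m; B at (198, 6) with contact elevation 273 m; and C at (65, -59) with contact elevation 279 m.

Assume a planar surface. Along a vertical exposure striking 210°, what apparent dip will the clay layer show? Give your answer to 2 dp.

Let the plane be z = a·x + b·y + c.
B−A: −92a − 61b = −6;  C−A: −225a − 126b = 0.
Solving gives a = −0.35443, b = 0.63291.
Unit vector along 210° is (sin 210°, cos 210°) = (-0.5000, -0.8660).
Slope in that direction = a·(-0.5000) + b·(-0.8660) = −0.37090.
Apparent dip = arctan|0.37090| = 20.35° (true dip is 36.0°, so apparent ≤ true as expected).

20.35°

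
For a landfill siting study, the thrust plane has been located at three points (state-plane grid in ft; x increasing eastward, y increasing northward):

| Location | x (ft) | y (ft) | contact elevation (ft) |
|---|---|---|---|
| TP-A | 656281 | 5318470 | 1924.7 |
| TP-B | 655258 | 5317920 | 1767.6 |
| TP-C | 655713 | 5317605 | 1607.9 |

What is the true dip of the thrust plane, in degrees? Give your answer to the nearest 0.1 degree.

Let the plane be z = a·x + b·y + c.
TP-B−TP-A: −1023a − 550b = −157.1;  TP-C−TP-A: −568a − 865b = −316.8.
Solving gives a = −0.06698, b = 0.41023.
Gradient magnitude |∇z| = √(a² + b²) = √(0.00449 + 0.16829) = 0.41566.
True dip = arctan(0.41566) = 22.6°, dipping toward S (azimuth ≈ 171°).

22.6°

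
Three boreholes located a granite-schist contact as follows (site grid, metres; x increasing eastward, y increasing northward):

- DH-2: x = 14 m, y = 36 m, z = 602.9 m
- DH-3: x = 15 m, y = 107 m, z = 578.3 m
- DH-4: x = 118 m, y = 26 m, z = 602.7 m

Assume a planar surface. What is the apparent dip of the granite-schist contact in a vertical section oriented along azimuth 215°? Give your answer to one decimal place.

16.9°

Two edge vectors: DH-2→DH-3 = (1, 71, -24.6), DH-2→DH-4 = (104, -10, -0.2).
Normal n = (DH-2→DH-3) × (DH-2→DH-4) = (-260.2, -2558.2, -7394).
So ∂z/∂x = −n_x/n_z = −0.03519 and ∂z/∂y = −n_y/n_z = −0.34598.
Unit vector along 215° is (sin 215°, cos 215°) = (-0.5736, -0.8192).
Slope in that direction = a·(-0.5736) + b·(-0.8192) = 0.30360.
Apparent dip = arctan|0.30360| = 16.9° (true dip is 19.2°, so apparent ≤ true as expected).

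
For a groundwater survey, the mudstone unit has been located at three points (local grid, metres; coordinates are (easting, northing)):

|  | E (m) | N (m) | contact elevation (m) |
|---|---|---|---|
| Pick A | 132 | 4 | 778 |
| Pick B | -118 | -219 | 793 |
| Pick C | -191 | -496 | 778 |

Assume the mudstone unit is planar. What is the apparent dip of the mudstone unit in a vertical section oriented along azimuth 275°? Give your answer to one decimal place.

8.5°

Let the plane be z = a·E + b·N + c.
Pick B−Pick A: −250a − 223b = 15;  Pick C−Pick A: −323a − 500b = 0.
Solving gives a = −0.14159, b = 0.09147.
Unit vector along 275° is (sin 275°, cos 275°) = (-0.9962, 0.0872).
Slope in that direction = a·(-0.9962) + b·(0.0872) = 0.14902.
Apparent dip = arctan|0.14902| = 8.5° (true dip is 9.6°, so apparent ≤ true as expected).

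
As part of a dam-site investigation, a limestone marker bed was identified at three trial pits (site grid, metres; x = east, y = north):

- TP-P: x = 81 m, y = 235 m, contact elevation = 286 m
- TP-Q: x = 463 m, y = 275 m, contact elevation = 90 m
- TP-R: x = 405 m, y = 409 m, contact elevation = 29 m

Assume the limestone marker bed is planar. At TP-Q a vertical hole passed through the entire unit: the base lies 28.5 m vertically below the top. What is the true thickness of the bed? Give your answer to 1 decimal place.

22.4 m

Let the plane be z = a·x + b·y + c.
TP-Q−TP-P: 382a + 40b = −196;  TP-R−TP-P: 324a + 174b = −257.
Solving gives a = −0.44524, b = −0.64794.
|∇z| = √(a²+b²) = 0.78617, so dip δ = arctan(0.78617) = 38.17°.
True thickness = vertical thickness × cos δ = 28.5 × cos 38.17° = 22.4 m.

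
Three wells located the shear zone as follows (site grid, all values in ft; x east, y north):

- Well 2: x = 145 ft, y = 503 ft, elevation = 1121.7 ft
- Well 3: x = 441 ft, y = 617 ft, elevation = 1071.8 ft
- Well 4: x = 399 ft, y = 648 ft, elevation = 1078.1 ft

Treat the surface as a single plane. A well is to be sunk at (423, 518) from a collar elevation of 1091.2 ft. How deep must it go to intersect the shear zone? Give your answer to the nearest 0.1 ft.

Let the plane be z = a·x + b·y + c.
Well 3−Well 2: 296a + 114b = −49.9;  Well 4−Well 2: 254a + 145b = −43.6.
Solving gives a = −0.16221, b = −0.01654.
Then c = 1121.7 − a·145 − b·503 = 1153.54.
At (423, 518): z_contact = −68.61 − 8.57 + 1153.54 = 1076.36 ft.
Depth below ground = 1091.2 − 1076.36 = 14.8 ft.

14.8 ft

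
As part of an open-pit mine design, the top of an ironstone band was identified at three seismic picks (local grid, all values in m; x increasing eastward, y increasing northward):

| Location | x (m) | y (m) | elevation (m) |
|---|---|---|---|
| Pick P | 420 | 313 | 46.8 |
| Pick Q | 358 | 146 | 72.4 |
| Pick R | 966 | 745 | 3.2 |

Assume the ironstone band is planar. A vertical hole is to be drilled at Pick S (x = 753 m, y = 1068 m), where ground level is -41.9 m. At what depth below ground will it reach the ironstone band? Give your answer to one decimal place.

23.9 m

Let the plane be z = a·x + b·y + c.
Pick Q−Pick P: −62a − 167b = 25.6;  Pick R−Pick P: 546a + 432b = −43.6.
Solving gives a = 0.058666, b = −0.175074.
Then c = 46.8 − a·420 − b·313 = 76.96.
At (753, 1068): z_contact = 44.18 − 186.98 + 76.96 = -65.84 m.
Depth below ground = -41.9 − (-65.84) = 23.9 m.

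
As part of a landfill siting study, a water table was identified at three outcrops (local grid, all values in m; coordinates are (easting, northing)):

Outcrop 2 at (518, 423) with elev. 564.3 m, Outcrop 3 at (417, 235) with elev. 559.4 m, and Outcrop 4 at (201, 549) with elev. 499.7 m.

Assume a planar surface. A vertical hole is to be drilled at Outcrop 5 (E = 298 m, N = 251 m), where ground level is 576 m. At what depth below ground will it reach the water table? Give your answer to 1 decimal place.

Let the plane be z = a·E + b·N + c.
Outcrop 3−Outcrop 2: −101a − 188b = −4.9;  Outcrop 4−Outcrop 2: −317a + 126b = −64.6.
Solving gives a = 0.17646, b = −0.06874.
Then c = 564.3 − a·518 − b·423 = 501.97.
At (298, 251): z_contact = 52.59 − 17.25 + 501.97 = 537.30 m.
Depth below ground = 576 − 537.30 = 38.7 m.

38.7 m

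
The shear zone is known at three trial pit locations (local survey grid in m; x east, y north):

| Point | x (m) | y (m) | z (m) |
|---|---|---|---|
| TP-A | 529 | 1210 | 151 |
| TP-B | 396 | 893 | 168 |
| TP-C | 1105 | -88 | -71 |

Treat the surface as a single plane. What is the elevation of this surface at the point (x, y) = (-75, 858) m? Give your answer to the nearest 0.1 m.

288.6 m

Two edge vectors: TP-A→TP-B = (-133, -317, 17), TP-A→TP-C = (576, -1298, -222).
Normal n = (TP-A→TP-B) × (TP-A→TP-C) = (92440, -19734, 355226).
So ∂z/∂x = −n_x/n_z = −0.260229 and ∂z/∂y = −n_y/n_z = 0.055553.
Intercept c from TP-A: 151 + 137.66 − 67.22 = 221.44.
At (-75, 858): z = 19.5 + 47.7 + 221.44 = 288.6 m.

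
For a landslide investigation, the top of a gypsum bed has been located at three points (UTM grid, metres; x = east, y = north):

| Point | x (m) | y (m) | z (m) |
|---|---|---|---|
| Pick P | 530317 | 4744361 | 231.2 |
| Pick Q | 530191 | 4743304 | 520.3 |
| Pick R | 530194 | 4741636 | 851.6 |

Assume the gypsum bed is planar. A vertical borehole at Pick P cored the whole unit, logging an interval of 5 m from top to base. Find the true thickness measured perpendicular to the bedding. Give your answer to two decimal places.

Let the plane be z = a·x + b·y + c.
Pick Q−Pick P: −126a − 1057b = 289.1;  Pick R−Pick P: −123a − 2725b = 620.4.
Solving gives a = −0.61890, b = −0.19973.
|∇z| = √(a²+b²) = 0.65033, so dip δ = arctan(0.65033) = 33.04°.
True thickness = vertical thickness × cos δ = 5 × cos 33.04° = 4.19 m.

4.19 m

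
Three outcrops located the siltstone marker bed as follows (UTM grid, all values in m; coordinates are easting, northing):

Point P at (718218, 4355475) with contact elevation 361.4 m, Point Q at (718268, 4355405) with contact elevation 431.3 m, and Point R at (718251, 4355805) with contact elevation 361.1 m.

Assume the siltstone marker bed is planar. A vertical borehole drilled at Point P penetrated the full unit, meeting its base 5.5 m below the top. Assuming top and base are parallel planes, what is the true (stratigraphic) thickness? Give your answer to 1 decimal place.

3.5 m

Two edge vectors: Point P→Point Q = (50, -70, 69.9), Point P→Point R = (33, 330, -0.3).
Normal n = (Point P→Point Q) × (Point P→Point R) = (-23046, 2321.7, 18810).
So ∂z/∂easting = −n_x/n_z = 1.22520 and ∂z/∂northing = −n_y/n_z = −0.12343.
|∇z| = √(a²+b²) = 1.23140, so dip δ = arctan(1.23140) = 50.92°.
True thickness = vertical thickness × cos δ = 5.5 × cos 50.92° = 3.5 m.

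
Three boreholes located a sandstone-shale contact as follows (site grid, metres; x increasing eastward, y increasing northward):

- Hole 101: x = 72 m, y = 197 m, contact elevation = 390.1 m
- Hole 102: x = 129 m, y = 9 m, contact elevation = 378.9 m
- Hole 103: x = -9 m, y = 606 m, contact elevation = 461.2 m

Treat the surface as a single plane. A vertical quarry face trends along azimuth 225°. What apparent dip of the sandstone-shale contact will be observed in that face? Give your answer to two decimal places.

Two edge vectors: Hole 101→Hole 102 = (57, -188, -11.2), Hole 101→Hole 103 = (-81, 409, 71.1).
Normal n = (Hole 101→Hole 102) × (Hole 101→Hole 103) = (-8786, -3145.5, 8085).
So ∂z/∂x = −n_x/n_z = 1.08670 and ∂z/∂y = −n_y/n_z = 0.38905.
Unit vector along 225° is (sin 225°, cos 225°) = (-0.7071, -0.7071).
Slope in that direction = a·(-0.7071) + b·(-0.7071) = −1.04352.
Apparent dip = arctan|1.04352| = 46.22° (true dip is 49.1°, so apparent ≤ true as expected).

46.22°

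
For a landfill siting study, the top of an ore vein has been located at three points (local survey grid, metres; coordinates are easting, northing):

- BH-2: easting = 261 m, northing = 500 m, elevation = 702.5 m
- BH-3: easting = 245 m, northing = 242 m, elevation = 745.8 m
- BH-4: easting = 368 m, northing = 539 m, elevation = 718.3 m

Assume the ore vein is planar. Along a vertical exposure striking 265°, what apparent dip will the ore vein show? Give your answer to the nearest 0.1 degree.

11.1°

Let the plane be z = a·easting + b·northing + c.
BH-3−BH-2: −16a − 258b = 43.3;  BH-4−BH-2: 107a + 39b = 15.8.
Solving gives a = 0.21366, b = −0.18108.
Unit vector along 265° is (sin 265°, cos 265°) = (-0.9962, -0.0872).
Slope in that direction = a·(-0.9962) + b·(-0.0872) = −0.19707.
Apparent dip = arctan|0.19707| = 11.1° (true dip is 15.6°, so apparent ≤ true as expected).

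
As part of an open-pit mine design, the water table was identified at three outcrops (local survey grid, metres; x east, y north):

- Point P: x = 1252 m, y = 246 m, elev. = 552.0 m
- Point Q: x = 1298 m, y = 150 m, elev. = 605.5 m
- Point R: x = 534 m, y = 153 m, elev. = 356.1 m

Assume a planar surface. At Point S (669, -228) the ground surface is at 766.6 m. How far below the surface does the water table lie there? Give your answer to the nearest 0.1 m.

Two edge vectors: Point P→Point Q = (46, -96, 53.5), Point P→Point R = (-718, -93, -195.9).
Normal n = (Point P→Point Q) × (Point P→Point R) = (23781.9, -29401.6, -73206).
So ∂z/∂x = −n_x/n_z = 0.324863 and ∂z/∂y = −n_y/n_z = −0.401628.
Intercept c from Point P: 552 − 406.73 + 98.80 = 244.07.
At (669, -228): z_contact = 217.33 + 91.57 + 244.07 = 552.98 m.
Depth below ground = 766.6 − 552.98 = 213.6 m.

213.6 m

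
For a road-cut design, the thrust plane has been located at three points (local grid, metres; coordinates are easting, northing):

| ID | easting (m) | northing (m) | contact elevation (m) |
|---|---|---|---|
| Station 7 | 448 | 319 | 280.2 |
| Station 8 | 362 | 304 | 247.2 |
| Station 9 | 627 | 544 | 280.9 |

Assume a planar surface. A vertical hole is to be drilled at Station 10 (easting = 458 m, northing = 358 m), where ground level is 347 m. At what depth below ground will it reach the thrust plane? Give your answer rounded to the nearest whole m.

76 m

Two edge vectors: Station 7→Station 8 = (-86, -15, -33), Station 7→Station 9 = (179, 225, 0.7).
Normal n = (Station 7→Station 8) × (Station 7→Station 9) = (7414.5, -5846.8, -16665).
So ∂z/∂easting = −n_x/n_z = 0.44491 and ∂z/∂northing = −n_y/n_z = −0.35084.
Intercept c from Station 7: 280.2 − 199.32 + 111.92 = 192.80.
At (458, 358): z_contact = 203.8 − 125.6 + 192.80 = 271.0 m.
Depth below ground = 347 − 271.0 = 76 m.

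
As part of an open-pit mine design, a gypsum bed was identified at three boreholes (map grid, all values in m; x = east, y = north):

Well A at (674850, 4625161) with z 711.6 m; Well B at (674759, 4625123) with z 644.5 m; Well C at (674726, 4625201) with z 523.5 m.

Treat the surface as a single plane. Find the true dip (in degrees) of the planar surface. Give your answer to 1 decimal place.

Let the plane be z = a·x + b·y + c.
Well B−Well A: −91a − 38b = −67.1;  Well C−Well A: −124a + 40b = −188.1.
Solving gives a = 1.17718, b = −1.05324.
Gradient magnitude |∇z| = √(a² + b²) = √(1.38575 + 1.10932) = 1.57958.
True dip = arctan(1.57958) = 57.7°, dipping toward NW (azimuth ≈ 312°).

57.7°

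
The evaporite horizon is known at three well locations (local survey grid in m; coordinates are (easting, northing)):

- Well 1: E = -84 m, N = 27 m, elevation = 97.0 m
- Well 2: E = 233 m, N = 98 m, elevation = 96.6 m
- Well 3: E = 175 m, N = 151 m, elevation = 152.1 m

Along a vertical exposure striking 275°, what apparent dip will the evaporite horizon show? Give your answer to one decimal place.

14.7°

Let the plane be z = a·E + b·N + c.
Well 2−Well 1: 317a + 71b = −0.4;  Well 3−Well 1: 259a + 124b = 55.1.
Solving gives a = −0.18938, b = 0.83992.
Unit vector along 275° is (sin 275°, cos 275°) = (-0.9962, 0.0872).
Slope in that direction = a·(-0.9962) + b·(0.0872) = 0.26187.
Apparent dip = arctan|0.26187| = 14.7° (true dip is 40.7°, so apparent ≤ true as expected).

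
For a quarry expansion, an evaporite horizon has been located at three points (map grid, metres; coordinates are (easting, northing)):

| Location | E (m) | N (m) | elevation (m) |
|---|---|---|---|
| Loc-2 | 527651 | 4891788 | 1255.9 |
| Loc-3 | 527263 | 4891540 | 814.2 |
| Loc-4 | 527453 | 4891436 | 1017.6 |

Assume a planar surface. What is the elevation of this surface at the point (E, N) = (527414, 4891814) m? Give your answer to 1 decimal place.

Let the plane be z = a·E + b·N + c.
Loc-3−Loc-2: −388a − 248b = −441.7;  Loc-4−Loc-2: −198a − 352b = −238.3.
Solving gives a = 1.101838303, b = 0.057204591.
Then c = 1255.9 − a·527651 − b·4891788 = −859962.91.
At (527414, 4891814): z = 581124.9 + 279834.2 − 859962.91 = 996.3 m.

996.3 m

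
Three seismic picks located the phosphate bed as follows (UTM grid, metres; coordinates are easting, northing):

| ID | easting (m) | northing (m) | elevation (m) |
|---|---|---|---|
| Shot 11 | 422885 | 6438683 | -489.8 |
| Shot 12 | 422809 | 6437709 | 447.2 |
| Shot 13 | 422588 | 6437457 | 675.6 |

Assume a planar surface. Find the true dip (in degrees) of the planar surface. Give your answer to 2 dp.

44.13°

Let the plane be z = a·easting + b·northing + c.
Shot 12−Shot 11: −76a − 974b = 937;  Shot 13−Shot 11: −297a − 1226b = 1165.4.
Solving gives a = 0.06967, b = −0.96745.
Gradient magnitude |∇z| = √(a² + b²) = √(0.00485 + 0.93596) = 0.96995.
True dip = arctan(0.96995) = 44.13°, dipping toward N (azimuth ≈ 356°).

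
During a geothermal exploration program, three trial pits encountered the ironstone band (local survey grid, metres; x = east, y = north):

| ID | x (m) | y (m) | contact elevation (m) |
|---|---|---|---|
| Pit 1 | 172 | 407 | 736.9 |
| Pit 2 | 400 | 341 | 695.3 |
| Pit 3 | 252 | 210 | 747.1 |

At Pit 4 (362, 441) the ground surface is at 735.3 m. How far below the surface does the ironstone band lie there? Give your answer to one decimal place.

45.8 m

Let the plane be z = a·x + b·y + c.
Pit 2−Pit 1: 228a − 66b = −41.6;  Pit 3−Pit 1: 80a − 197b = 10.2.
Solving gives a = −0.22375, b = −0.14264.
Then c = 736.9 − a·172 − b·407 = 833.44.
At (362, 441): z_contact = −81.00 − 62.90 + 833.44 = 689.54 m.
Depth below ground = 735.3 − 689.54 = 45.8 m.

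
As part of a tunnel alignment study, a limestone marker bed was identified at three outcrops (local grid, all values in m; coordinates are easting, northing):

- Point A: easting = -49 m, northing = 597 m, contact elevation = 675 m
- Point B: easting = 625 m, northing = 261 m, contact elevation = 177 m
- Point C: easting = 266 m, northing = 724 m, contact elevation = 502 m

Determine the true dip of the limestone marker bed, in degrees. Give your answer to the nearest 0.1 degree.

33.7°

Two edge vectors: Point A→Point B = (674, -336, -498), Point A→Point C = (315, 127, -173).
Normal n = (Point A→Point B) × (Point A→Point C) = (121374, -40268, 191438).
So ∂z/∂easting = −n_x/n_z = −0.63401 and ∂z/∂northing = −n_y/n_z = 0.21034.
Gradient magnitude |∇z| = √(a² + b²) = √(0.40197 + 0.04424) = 0.66799.
True dip = arctan(0.66799) = 33.7°, dipping toward ESE (azimuth ≈ 108°).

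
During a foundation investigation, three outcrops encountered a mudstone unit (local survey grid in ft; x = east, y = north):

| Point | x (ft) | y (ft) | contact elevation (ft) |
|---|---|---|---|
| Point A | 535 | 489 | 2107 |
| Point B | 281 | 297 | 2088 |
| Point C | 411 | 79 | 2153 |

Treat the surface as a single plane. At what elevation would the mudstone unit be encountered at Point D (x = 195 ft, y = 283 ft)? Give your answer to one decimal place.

2072.7 ft

Two edge vectors: Point A→Point B = (-254, -192, -19), Point A→Point C = (-124, -410, 46).
Normal n = (Point A→Point B) × (Point A→Point C) = (-16622, 14040, 80332).
So ∂z/∂x = −n_x/n_z = 0.20692 and ∂z/∂y = −n_y/n_z = −0.17477.
Intercept c from Point A: 2107 − 110.70 + 85.46 = 2081.76.
At (195, 283): z = 40.3 − 49.5 + 2081.76 = 2072.7 ft.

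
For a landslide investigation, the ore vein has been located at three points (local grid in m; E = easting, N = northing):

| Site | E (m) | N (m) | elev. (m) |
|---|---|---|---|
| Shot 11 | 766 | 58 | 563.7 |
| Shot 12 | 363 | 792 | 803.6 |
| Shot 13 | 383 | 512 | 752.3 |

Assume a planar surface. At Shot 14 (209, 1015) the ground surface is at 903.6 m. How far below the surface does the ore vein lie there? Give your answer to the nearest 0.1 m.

17.6 m

Let the plane be z = a·E + b·N + c.
Shot 12−Shot 11: −403a + 734b = 239.9;  Shot 13−Shot 11: −383a + 454b = 188.6.
Solving gives a = −0.300711, b = 0.161735.
Then c = 563.7 − a·766 − b·58 = 784.66.
At (209, 1015): z_contact = −62.85 + 164.16 + 784.66 = 885.98 m.
Depth below ground = 903.6 − 885.98 = 17.6 m.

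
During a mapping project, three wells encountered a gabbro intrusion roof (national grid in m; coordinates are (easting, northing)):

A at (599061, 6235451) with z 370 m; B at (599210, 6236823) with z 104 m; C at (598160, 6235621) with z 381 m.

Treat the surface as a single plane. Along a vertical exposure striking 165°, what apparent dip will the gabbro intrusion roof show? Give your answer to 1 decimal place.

9.6°

Let the plane be z = a·E + b·N + c.
B−A: 149a + 1372b = −266;  C−A: −901a + 170b = 11.
Solving gives a = −0.04781, b = −0.18869.
Unit vector along 165° is (sin 165°, cos 165°) = (0.2588, -0.9659).
Slope in that direction = a·(0.2588) + b·(-0.9659) = 0.16988.
Apparent dip = arctan|0.16988| = 9.6° (true dip is 11.0°, so apparent ≤ true as expected).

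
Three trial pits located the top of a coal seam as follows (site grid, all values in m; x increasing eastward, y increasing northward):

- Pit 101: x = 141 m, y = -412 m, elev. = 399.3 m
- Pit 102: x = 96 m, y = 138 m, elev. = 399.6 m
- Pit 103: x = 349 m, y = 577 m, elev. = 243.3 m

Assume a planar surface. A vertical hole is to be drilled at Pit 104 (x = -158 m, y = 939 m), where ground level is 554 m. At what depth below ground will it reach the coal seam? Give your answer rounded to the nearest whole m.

52 m

Let the plane be z = a·x + b·y + c.
Pit 102−Pit 101: −45a + 550b = 0.3;  Pit 103−Pit 101: 208a + 989b = −156.
Solving gives a = −0.54181, b = −0.04378.
Then c = 399.3 − a·141 − b·-412 = 457.66.
At (-158, 939): z_contact = 85.6 − 41.1 + 457.66 = 502.1 m.
Depth below ground = 554 − 502.1 = 52 m.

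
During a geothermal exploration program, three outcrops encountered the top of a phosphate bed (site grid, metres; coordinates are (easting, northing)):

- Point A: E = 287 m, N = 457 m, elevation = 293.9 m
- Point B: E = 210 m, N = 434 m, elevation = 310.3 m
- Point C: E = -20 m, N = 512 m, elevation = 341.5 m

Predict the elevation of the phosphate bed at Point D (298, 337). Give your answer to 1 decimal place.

Let the plane be z = a·E + b·N + c.
Point B−Point A: −77a − 23b = 16.4;  Point C−Point A: −307a + 55b = 47.6.
Solving gives a = −0.17677, b = −0.12125.
Then c = 293.9 − a·287 − b·457 = 400.04.
At (298, 337): z = −52.7 − 40.9 + 400.04 = 306.5 m.

306.5 m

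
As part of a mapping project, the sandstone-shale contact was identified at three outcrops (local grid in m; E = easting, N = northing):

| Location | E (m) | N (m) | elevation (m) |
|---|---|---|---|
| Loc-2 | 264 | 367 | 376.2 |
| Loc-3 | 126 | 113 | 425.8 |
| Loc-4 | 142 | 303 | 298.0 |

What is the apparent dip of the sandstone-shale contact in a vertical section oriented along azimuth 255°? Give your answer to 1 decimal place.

Let the plane be z = a·E + b·N + c.
Loc-3−Loc-2: −138a − 254b = 49.6;  Loc-4−Loc-2: −122a − 64b = −78.2.
Solving gives a = 1.03977, b = −0.76019.
Unit vector along 255° is (sin 255°, cos 255°) = (-0.9659, -0.2588).
Slope in that direction = a·(-0.9659) + b·(-0.2588) = −0.80759.
Apparent dip = arctan|0.80759| = 38.9° (true dip is 52.2°, so apparent ≤ true as expected).

38.9°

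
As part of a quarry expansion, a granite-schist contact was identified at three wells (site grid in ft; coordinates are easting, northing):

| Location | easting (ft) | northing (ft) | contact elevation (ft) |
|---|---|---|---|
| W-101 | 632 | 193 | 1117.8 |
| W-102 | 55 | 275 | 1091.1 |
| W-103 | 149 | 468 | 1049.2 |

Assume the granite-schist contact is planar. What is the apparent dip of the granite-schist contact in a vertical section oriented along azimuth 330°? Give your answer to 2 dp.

11.38°

Two edge vectors: W-101→W-102 = (-577, 82, -26.7), W-101→W-103 = (-483, 275, -68.6).
Normal n = (W-101→W-102) × (W-101→W-103) = (1717.3, -26686.1, -119069).
So ∂z/∂easting = −n_x/n_z = 0.01442 and ∂z/∂northing = −n_y/n_z = −0.22412.
Unit vector along 330° is (sin 330°, cos 330°) = (-0.5000, 0.8660).
Slope in that direction = a·(-0.5000) + b·(0.8660) = −0.20131.
Apparent dip = arctan|0.20131| = 11.38° (true dip is 12.7°, so apparent ≤ true as expected).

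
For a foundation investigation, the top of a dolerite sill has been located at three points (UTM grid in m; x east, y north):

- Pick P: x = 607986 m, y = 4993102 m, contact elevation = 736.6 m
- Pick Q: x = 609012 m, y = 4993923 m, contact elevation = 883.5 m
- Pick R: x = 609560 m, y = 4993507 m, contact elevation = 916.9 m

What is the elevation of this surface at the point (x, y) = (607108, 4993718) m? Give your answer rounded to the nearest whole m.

680 m

Let the plane be z = a·x + b·y + c.
Pick Q−Pick P: 1026a + 821b = 146.9;  Pick R−Pick P: 1574a + 405b = 180.3.
Solving gives a = 0.10098024, b = 0.05273359.
Then c = 736.6 − a·607986 − b·4993102 = −323962.14.
At (607108, 4993718): z = 61305.9 + 263336.7 − 323962.14 = 680.4 m.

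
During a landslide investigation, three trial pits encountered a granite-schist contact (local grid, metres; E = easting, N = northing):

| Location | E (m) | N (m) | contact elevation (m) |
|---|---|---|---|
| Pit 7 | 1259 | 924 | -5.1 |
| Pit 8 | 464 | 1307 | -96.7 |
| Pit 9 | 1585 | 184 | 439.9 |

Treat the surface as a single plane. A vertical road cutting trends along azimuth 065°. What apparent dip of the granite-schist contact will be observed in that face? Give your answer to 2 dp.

Two edge vectors: Pit 7→Pit 8 = (-795, 383, -91.6), Pit 7→Pit 9 = (326, -740, 445).
Normal n = (Pit 7→Pit 8) × (Pit 7→Pit 9) = (102651, 323913.4, 463442).
So ∂z/∂E = −n_x/n_z = −0.22150 and ∂z/∂N = −n_y/n_z = −0.69893.
Unit vector along 065° is (sin 65°, cos 65°) = (0.9063, 0.4226).
Slope in that direction = a·(0.9063) + b·(0.4226) = −0.49612.
Apparent dip = arctan|0.49612| = 26.39° (true dip is 36.2°, so apparent ≤ true as expected).

26.39°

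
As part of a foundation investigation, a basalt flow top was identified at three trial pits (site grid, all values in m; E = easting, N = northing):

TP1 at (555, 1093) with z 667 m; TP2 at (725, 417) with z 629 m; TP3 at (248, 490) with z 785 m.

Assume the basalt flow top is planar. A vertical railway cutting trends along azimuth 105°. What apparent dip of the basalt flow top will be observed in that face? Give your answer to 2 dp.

Let the plane be z = a·E + b·N + c.
TP2−TP1: 170a − 676b = −38;  TP3−TP1: −307a − 603b = 118.
Solving gives a = −0.33119, b = −0.02707.
Unit vector along 105° is (sin 105°, cos 105°) = (0.9659, -0.2588).
Slope in that direction = a·(0.9659) + b·(-0.2588) = −0.31290.
Apparent dip = arctan|0.31290| = 17.37° (true dip is 18.4°, so apparent ≤ true as expected).

17.37°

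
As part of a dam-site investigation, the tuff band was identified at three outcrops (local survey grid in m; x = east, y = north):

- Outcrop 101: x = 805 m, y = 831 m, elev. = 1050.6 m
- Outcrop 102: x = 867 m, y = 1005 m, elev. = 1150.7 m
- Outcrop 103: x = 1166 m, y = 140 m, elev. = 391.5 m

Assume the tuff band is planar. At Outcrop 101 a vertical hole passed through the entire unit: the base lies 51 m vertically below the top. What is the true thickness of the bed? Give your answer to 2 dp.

Let the plane be z = a·x + b·y + c.
Outcrop 102−Outcrop 101: 62a + 174b = 100.1;  Outcrop 103−Outcrop 101: 361a − 691b = −659.1.
Solving gives a = −0.43078, b = 0.72878.
|∇z| = √(a²+b²) = 0.84658, so dip δ = arctan(0.84658) = 40.25°.
True thickness = vertical thickness × cos δ = 51 × cos 40.25° = 38.92 m.

38.92 m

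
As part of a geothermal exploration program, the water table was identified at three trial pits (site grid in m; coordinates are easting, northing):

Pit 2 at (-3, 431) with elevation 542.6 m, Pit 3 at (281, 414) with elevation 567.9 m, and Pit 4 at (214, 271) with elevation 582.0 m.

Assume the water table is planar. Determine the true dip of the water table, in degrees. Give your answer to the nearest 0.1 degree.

Two edge vectors: Pit 2→Pit 3 = (284, -17, 25.3), Pit 2→Pit 4 = (217, -160, 39.4).
Normal n = (Pit 2→Pit 3) × (Pit 2→Pit 4) = (3378.2, -5699.5, -41751).
So ∂z/∂easting = −n_x/n_z = 0.08091 and ∂z/∂northing = −n_y/n_z = −0.13651.
Gradient magnitude |∇z| = √(a² + b²) = √(0.00655 + 0.01864) = 0.15869.
True dip = arctan(0.15869) = 9.0°, dipping toward NNW (azimuth ≈ 329°).

9.0°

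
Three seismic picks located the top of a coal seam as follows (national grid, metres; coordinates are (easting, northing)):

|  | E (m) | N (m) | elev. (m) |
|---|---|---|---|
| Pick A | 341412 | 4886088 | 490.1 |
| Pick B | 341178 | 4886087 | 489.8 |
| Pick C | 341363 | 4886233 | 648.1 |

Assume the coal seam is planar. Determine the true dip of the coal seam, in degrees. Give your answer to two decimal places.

47.43°

Let the plane be z = a·E + b·N + c.
Pick B−Pick A: −234a − 1b = −0.3;  Pick C−Pick A: −49a + 145b = 158.
Solving gives a = −0.00337, b = 1.08852.
Gradient magnitude |∇z| = √(a² + b²) = √(0.00001 + 1.18487) = 1.08852.
True dip = arctan(1.08852) = 47.43°, dipping toward S (azimuth ≈ 180°).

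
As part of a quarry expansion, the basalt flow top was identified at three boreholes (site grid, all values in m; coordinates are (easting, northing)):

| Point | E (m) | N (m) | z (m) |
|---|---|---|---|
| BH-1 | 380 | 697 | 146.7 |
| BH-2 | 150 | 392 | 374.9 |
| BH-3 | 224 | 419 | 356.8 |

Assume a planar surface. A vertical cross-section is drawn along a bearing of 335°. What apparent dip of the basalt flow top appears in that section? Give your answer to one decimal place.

Let the plane be z = a·E + b·N + c.
BH-2−BH-1: −230a − 305b = 228.2;  BH-3−BH-1: −156a − 278b = 210.1.
Solving gives a = 0.03917, b = −0.77774.
Unit vector along 335° is (sin 335°, cos 335°) = (-0.4226, 0.9063).
Slope in that direction = a·(-0.4226) + b·(0.9063) = −0.72143.
Apparent dip = arctan|0.72143| = 35.8° (true dip is 37.9°, so apparent ≤ true as expected).

35.8°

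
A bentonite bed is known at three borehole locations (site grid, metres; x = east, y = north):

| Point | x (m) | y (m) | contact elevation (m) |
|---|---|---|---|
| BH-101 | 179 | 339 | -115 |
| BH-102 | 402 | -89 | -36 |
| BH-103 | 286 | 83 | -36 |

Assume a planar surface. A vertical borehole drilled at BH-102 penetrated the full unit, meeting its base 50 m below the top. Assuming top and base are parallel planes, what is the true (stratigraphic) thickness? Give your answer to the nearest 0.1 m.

28.4 m

Let the plane be z = a·x + b·y + c.
BH-102−BH-101: 223a − 428b = 79;  BH-103−BH-101: 107a − 256b = 79.
Solving gives a = −1.20333, b = −0.81155.
|∇z| = √(a²+b²) = 1.45142, so dip δ = arctan(1.45142) = 55.43°.
True thickness = vertical thickness × cos δ = 50 × cos 55.43° = 28.4 m.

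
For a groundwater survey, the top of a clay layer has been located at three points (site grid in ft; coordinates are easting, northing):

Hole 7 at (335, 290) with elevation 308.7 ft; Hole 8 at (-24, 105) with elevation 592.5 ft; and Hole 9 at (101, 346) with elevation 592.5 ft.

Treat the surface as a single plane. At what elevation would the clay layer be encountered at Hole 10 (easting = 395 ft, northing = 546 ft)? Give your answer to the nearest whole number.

Two edge vectors: Hole 7→Hole 8 = (-359, -185, 283.8), Hole 7→Hole 9 = (-234, 56, 283.8).
Normal n = (Hole 7→Hole 8) × (Hole 7→Hole 9) = (-68395.8, 35475, -63394).
So ∂z/∂easting = −n_x/n_z = −1.07890 and ∂z/∂northing = −n_y/n_z = 0.55960.
Intercept c from Hole 7: 308.7 + 361.43 − 162.28 = 507.85.
At (395, 546): z = −426.2 + 305.5 + 507.85 = 387.2 ft.

387 ft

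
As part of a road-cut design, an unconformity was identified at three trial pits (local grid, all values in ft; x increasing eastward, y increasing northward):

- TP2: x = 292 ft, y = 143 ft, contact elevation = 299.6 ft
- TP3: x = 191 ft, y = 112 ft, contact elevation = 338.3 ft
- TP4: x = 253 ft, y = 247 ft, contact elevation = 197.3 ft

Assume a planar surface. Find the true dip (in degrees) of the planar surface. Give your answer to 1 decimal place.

45.4°

Let the plane be z = a·x + b·y + c.
TP3−TP2: −101a − 31b = 38.7;  TP4−TP2: −39a + 104b = −102.3.
Solving gives a = −0.07287, b = −1.01098.
Gradient magnitude |∇z| = √(a² + b²) = √(0.00531 + 1.02208) = 1.01360.
True dip = arctan(1.01360) = 45.4°, dipping toward N (azimuth ≈ 004°).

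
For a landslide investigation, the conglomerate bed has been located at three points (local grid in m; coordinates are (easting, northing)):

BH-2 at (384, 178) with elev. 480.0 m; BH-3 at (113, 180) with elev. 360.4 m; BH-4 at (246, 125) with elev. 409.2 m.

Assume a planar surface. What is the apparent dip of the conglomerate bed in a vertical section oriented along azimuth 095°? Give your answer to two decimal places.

Two edge vectors: BH-2→BH-3 = (-271, 2, -119.6), BH-2→BH-4 = (-138, -53, -70.8).
Normal n = (BH-2→BH-3) × (BH-2→BH-4) = (-6480.4, -2682, 14639).
So ∂z/∂E = −n_x/n_z = 0.44268 and ∂z/∂N = −n_y/n_z = 0.18321.
Unit vector along 095° is (sin 95°, cos 95°) = (0.9962, -0.0872).
Slope in that direction = a·(0.9962) + b·(-0.0872) = 0.42503.
Apparent dip = arctan|0.42503| = 23.03° (true dip is 25.6°, so apparent ≤ true as expected).

23.03°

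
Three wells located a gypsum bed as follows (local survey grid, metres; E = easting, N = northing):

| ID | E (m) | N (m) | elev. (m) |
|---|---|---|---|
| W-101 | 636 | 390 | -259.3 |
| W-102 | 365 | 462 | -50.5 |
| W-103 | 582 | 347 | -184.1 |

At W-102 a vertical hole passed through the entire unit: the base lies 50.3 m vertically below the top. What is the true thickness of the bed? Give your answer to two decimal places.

Let the plane be z = a·E + b·N + c.
W-102−W-101: −271a + 72b = 208.8;  W-103−W-101: −54a − 43b = 75.2.
Solving gives a = −0.92612, b = −0.58581.
|∇z| = √(a²+b²) = 1.09584, so dip δ = arctan(1.09584) = 47.62°.
True thickness = vertical thickness × cos δ = 50.3 × cos 47.62° = 33.91 m.

33.91 m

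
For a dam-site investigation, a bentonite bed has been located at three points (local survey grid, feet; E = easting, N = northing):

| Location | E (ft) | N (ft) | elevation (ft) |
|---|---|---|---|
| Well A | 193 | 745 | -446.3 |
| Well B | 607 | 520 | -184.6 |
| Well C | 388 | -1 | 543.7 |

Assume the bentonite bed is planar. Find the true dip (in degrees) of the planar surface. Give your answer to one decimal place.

Let the plane be z = a·E + b·N + c.
Well B−Well A: 414a − 225b = 261.7;  Well C−Well A: 195a − 746b = 990.
Solving gives a = −0.10387, b = −1.35423.
Gradient magnitude |∇z| = √(a² + b²) = √(0.01079 + 1.83393) = 1.35821.
True dip = arctan(1.35821) = 53.6°, dipping toward N (azimuth ≈ 004°).

53.6°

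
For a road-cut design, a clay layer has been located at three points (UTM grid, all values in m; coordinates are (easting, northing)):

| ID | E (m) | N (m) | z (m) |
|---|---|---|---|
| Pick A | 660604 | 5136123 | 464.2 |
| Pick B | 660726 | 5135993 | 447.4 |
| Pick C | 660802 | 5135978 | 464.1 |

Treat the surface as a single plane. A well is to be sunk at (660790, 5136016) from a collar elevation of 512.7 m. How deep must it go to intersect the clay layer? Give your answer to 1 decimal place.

36.6 m

Let the plane be z = a·E + b·N + c.
Pick B−Pick A: 122a − 130b = −16.8;  Pick C−Pick A: 198a − 145b = −0.1.
Solving gives a = 0.300993789, b = 0.411701863.
Then c = 464.2 − a·660604 − b·5136123 = −2312924.91.
At (660790, 5136016): z_contact = 198893.69 + 2114507.36 − 2312924.91 = 476.13 m.
Depth below ground = 512.7 − 476.13 = 36.6 m.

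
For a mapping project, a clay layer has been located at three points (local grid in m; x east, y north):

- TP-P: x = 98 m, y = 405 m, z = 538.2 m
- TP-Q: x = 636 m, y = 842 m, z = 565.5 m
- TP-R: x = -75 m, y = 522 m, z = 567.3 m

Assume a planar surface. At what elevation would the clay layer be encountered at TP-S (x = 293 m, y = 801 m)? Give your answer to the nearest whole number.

583 m

Two edge vectors: TP-P→TP-Q = (538, 437, 27.3), TP-P→TP-R = (-173, 117, 29.1).
Normal n = (TP-P→TP-Q) × (TP-P→TP-R) = (9522.6, -20378.7, 138547).
So ∂z/∂x = −n_x/n_z = −0.06873 and ∂z/∂y = −n_y/n_z = 0.14709.
Intercept c from TP-P: 538.2 + 6.74 − 59.57 = 485.36.
At (293, 801): z = −20.1 + 117.8 + 485.36 = 583.0 m.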